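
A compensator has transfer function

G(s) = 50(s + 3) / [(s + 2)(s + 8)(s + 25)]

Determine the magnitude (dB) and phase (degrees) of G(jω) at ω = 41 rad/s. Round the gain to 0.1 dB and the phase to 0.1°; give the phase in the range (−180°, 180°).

-32.1 dB, -139.0°

At s = jω = j41:
zero (s+3): 3 + j41 → |·| = √(3²+41²) = √1690 ≈ 41.11, ∠ = arctan(41/3) ≈ 85.82°
pole (s+2): 2 + j41 → |·| = √(2²+41²) = √1685 ≈ 41.049, ∠ = arctan(41/2) ≈ 87.21°
pole (s+8): 8 + j41 → |·| = √(8²+41²) = √1745 ≈ 41.773, ∠ = arctan(41/8) ≈ 78.96°
pole (s+25): 25 + j41 → |·| = √(25²+41²) = √2306 ≈ 48.021, ∠ = arctan(41/25) ≈ 58.63°
|G| = 50 · 41.11 / 82344 ≈ 0.024962
Gain = 20 log₁₀(0.024962) ≈ -32.05 dB
∠G = 85.82° − 224.80° = -138.98°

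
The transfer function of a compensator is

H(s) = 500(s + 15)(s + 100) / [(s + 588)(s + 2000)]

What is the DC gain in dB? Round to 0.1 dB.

-3.9 dB

H(0) = 500·15·100 / (588·2000) ≈ 0.63776
20 log₁₀(0.63776) ≈ -3.91 dB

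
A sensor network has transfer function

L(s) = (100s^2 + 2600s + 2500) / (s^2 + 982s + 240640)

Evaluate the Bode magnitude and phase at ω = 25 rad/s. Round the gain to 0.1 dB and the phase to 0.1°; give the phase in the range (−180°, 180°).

-8.7 dB, 126.9°

Substitute s = j25:
Numerator: 100(j25)^2 + 2600(j25) + 2500 = -60000 + j65000
Denominator: (j25)^2 + 982(j25) + 240640 = 240015 + j24550
|N| = √(60000² + 65000²) ≈ 88459, ∠N ≈ 132.71°
|D| = √(240015² + 24550²) ≈ 2.4127e+05, ∠D ≈ 5.84°
|L| = 88459 / 2.4127e+05 ≈ 0.36664
Gain = 20 log₁₀(0.36664) ≈ -8.72 dB
∠L = 132.71° − 5.84° = 126.87°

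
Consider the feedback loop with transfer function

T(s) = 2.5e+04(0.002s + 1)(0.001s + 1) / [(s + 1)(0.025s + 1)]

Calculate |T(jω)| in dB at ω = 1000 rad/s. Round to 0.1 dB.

At ω = 1000 rad/s:
zero (1 + j1000·0.002) = 1 + j2 → |·| ≈ 2.2361, ∠ ≈ 63.43°
zero (1 + j1000·0.001) = 1 + j1 → |·| ≈ 1.4142, ∠ ≈ 45.00°
pole (1 + j1000·1) = 1 + j1000 → |·| ≈ 1000, ∠ ≈ 89.94°
pole (1 + j1000·0.025) = 1 + j25 → |·| ≈ 25.02, ∠ ≈ 87.71°
|T| = 2.5e+04 · 2.2361 · 1.4142 / (1000 · 25.02) ≈ 3.1598
Gain = 20 log₁₀(3.1598) ≈ 9.99 dB

10.0 dB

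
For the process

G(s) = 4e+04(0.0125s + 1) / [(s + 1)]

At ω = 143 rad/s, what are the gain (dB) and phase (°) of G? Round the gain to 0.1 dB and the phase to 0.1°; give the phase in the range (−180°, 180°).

55.2 dB, -28.8°

At ω = 143 rad/s:
zero (1 + j143·0.0125) = 1 + j1.7875 → |·| ≈ 2.0482, ∠ ≈ 60.78°
pole (1 + j143·1) = 1 + j143 → |·| ≈ 143, ∠ ≈ 89.60°
|G| = 4e+04 · 2.0482 / (143) ≈ 572.92
Gain = 20 log₁₀(572.92) ≈ 55.16 dB
∠G = (60.78°) − (89.60°) = -28.82°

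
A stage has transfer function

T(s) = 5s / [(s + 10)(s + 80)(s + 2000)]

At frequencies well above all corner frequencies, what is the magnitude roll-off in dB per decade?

Each pole contributes −20 dB/decade at high frequency; each zero contributes +20 dB/decade.
Net: 1 zero(s) − 3 pole(s) → -40 dB/decade.

-40 dB/decade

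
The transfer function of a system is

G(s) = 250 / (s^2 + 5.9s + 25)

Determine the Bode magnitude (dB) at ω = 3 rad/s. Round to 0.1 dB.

At s = jω = j3:
quadratic: (j3)² + 5.9·j3 + 25 = 16 + j17.7 → |·| ≈ 23.86, ∠ ≈ 47.89°
|G| = 250 / 23.86 ≈ 10.478
Gain = 20 log₁₀(10.478) ≈ 20.41 dB

20.4 dB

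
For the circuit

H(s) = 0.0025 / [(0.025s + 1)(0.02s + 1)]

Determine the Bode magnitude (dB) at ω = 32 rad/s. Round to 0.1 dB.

At ω = 32 rad/s:
pole (1 + j32·0.025) = 1 + j0.8 → |·| ≈ 1.2806, ∠ ≈ 38.66°
pole (1 + j32·0.02) = 1 + j0.64 → |·| ≈ 1.1873, ∠ ≈ 32.62°
|H| = 0.0025 · 1 / (1.2806 · 1.1873) ≈ 0.0016442
Gain = 20 log₁₀(0.0016442) ≈ -55.68 dB

-55.7 dB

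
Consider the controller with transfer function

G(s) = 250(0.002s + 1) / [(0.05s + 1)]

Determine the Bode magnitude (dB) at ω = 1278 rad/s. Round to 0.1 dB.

At ω = 1278 rad/s:
zero (1 + j1278·0.002) = 1 + j2.556 → |·| ≈ 2.7447, ∠ ≈ 68.63°
pole (1 + j1278·0.05) = 1 + j63.9 → |·| ≈ 63.908, ∠ ≈ 89.10°
|G| = 250 · 2.7447 / (63.908) ≈ 10.737
Gain = 20 log₁₀(10.737) ≈ 20.62 dB

20.6 dB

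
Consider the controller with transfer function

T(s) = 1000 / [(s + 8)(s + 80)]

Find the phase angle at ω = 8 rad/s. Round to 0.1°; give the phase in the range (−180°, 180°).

At s = jω = j8:
pole (s+8): 8 + j8 → |·| = √(8²+8²) = √128 ≈ 11.314, ∠ = arctan(8/8) ≈ 45.00°
pole (s+80): 80 + j8 → |·| = √(80²+8²) = √6464 ≈ 80.399, ∠ = arctan(8/80) ≈ 5.71°
∠T = 0.00° − 50.71° = -50.71°

-50.7°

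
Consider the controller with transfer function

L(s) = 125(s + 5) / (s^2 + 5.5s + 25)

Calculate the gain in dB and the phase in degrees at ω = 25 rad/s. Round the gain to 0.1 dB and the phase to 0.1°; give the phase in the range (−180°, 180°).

At s = jω = j25:
zero (s+5): 5 + j25 → |·| = √(5²+25²) = √650 ≈ 25.495, ∠ = arctan(25/5) ≈ 78.69°
quadratic: (j25)² + 5.5·j25 + 25 = -600 + j137.5 → |·| ≈ 615.55, ∠ ≈ 167.09°
|L| = 125 · 25.495 / 615.55 ≈ 5.1773
Gain = 20 log₁₀(5.1773) ≈ 14.28 dB
∠L = 78.69° − 167.09° = -88.40°

14.3 dB, -88.4°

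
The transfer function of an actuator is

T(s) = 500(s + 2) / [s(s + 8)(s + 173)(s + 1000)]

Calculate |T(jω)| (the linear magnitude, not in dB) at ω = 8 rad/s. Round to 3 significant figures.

0.000263

At s = jω = j8:
zero (s+2): 2 + j8 → |·| = √(2²+8²) = √68 ≈ 8.2462, ∠ = arctan(8/2) ≈ 75.96°
pole (s+8): 8 + j8 → |·| = √(8²+8²) = √128 ≈ 11.314, ∠ = arctan(8/8) ≈ 45.00°
pole (s+173): 173 + j8 → |·| = √(173²+8²) = √29993 ≈ 173.18, ∠ = arctan(8/173) ≈ 2.65°
pole (s+1000): 1000 + j8 → |·| = √(1000²+8²) = √1000064 ≈ 1000, ∠ = arctan(8/1000) ≈ 0.46°
pole at origin: |s| = 8, ∠ = 90.00° (in denominator)
|T| = 500 · 8.2462 / 1.5675e+07 ≈ 0.00026304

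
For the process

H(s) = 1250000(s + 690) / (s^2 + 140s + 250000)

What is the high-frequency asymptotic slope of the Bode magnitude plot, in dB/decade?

-20 dB/decade

Each pole contributes −20 dB/decade at high frequency; each zero contributes +20 dB/decade.
Net: 1 zero(s) − 2 pole(s) → -20 dB/decade.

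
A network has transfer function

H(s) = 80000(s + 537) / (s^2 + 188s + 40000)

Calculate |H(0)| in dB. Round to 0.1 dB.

60.6 dB

H(0) = 80000·537 / 40000 = 1074
20 log₁₀(1074) ≈ 60.62 dB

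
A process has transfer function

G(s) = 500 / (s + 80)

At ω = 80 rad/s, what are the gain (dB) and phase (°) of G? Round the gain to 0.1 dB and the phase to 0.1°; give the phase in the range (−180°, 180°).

12.9 dB, -45.0°

At s = jω = j80:
pole (s+80): 80 + j80 → |·| = √(80²+80²) = √12800 ≈ 113.14, ∠ = arctan(80/80) ≈ 45.00°
|G| = 500 / 113.14 ≈ 4.4193
Gain = 20 log₁₀(4.4193) ≈ 12.91 dB
∠G = 0.00° − 45.00° = -45.00°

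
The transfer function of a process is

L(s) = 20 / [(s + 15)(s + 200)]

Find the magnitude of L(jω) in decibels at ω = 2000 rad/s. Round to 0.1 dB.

At s = jω = j2000:
pole (s+15): 15 + j2000 → |·| = √(15²+2000²) = √4000225 ≈ 2000.1, ∠ = arctan(2000/15) ≈ 89.57°
pole (s+200): 200 + j2000 → |·| = √(200²+2000²) = √4040000 ≈ 2010, ∠ = arctan(2000/200) ≈ 84.29°
|L| = 20 / 4.0202e+06 ≈ 4.9749e-06
Gain = 20 log₁₀(4.9749e-06) ≈ -106.06 dB

-106.1 dB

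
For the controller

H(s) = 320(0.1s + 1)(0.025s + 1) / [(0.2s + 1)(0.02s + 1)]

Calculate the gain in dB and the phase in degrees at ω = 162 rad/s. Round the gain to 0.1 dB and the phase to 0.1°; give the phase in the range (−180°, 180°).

45.9 dB, 1.5°

At ω = 162 rad/s:
zero (1 + j162·0.1) = 1 + j16.2 → |·| ≈ 16.231, ∠ ≈ 86.47°
zero (1 + j162·0.025) = 1 + j4.05 → |·| ≈ 4.1716, ∠ ≈ 76.13°
pole (1 + j162·0.2) = 1 + j32.4 → |·| ≈ 32.415, ∠ ≈ 88.23°
pole (1 + j162·0.02) = 1 + j3.24 → |·| ≈ 3.3908, ∠ ≈ 72.85°
|H| = 320 · 16.231 · 4.1716 / (32.415 · 3.3908) ≈ 197.13
Gain = 20 log₁₀(197.13) ≈ 45.90 dB
∠H = (86.47° + 76.13°) − (88.23° + 72.85°) = 1.52°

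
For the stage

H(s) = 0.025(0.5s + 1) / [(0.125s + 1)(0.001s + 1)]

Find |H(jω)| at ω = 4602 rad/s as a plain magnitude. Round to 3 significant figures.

0.0212

At ω = 4602 rad/s:
zero (1 + j4602·0.5) = 1 + j2301 → |·| ≈ 2301, ∠ ≈ 89.98°
pole (1 + j4602·0.125) = 1 + j575.25 → |·| ≈ 575.25, ∠ ≈ 89.90°
pole (1 + j4602·0.001) = 1 + j4.602 → |·| ≈ 4.7094, ∠ ≈ 77.74°
|H| = 0.025 · 2301 / (575.25 · 4.7094) ≈ 0.021234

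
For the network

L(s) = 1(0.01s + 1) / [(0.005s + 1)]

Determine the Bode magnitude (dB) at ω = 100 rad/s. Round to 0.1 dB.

At ω = 100 rad/s:
zero (1 + j100·0.01) = 1 + j1 → |·| ≈ 1.4142, ∠ ≈ 45.00°
pole (1 + j100·0.005) = 1 + j0.5 → |·| ≈ 1.118, ∠ ≈ 26.57°
|L| = 1 · 1.4142 / (1.118) ≈ 1.2649
Gain = 20 log₁₀(1.2649) ≈ 2.04 dB

2.0 dB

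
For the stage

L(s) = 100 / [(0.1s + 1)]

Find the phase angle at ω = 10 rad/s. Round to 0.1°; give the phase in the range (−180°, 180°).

-45.0°

At ω = 10 rad/s:
pole (1 + j10·0.1) = 1 + j1 → |·| ≈ 1.4142, ∠ ≈ 45.00°
∠L = (0°) − (45.00°) = -45.00°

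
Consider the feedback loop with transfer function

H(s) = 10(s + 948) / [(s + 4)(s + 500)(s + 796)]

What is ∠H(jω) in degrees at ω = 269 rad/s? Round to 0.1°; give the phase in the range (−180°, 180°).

-120.3°

At s = jω = j269:
zero (s+948): 948 + j269 → |·| = √(948²+269²) = √971065 ≈ 985.43, ∠ = arctan(269/948) ≈ 15.84°
pole (s+4): 4 + j269 → |·| = √(4²+269²) = √72377 ≈ 269.03, ∠ = arctan(269/4) ≈ 89.15°
pole (s+500): 500 + j269 → |·| = √(500²+269²) = √322361 ≈ 567.77, ∠ = arctan(269/500) ≈ 28.28°
pole (s+796): 796 + j269 → |·| = √(796²+269²) = √705977 ≈ 840.22, ∠ = arctan(269/796) ≈ 18.67°
∠H = 15.84° − 136.10° = -120.26°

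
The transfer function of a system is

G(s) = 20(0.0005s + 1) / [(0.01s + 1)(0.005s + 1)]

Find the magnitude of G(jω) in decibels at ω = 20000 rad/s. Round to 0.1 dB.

-40.0 dB

At ω = 20000 rad/s:
zero (1 + j20000·0.0005) = 1 + j10 → |·| ≈ 10.05, ∠ ≈ 84.29°
pole (1 + j20000·0.01) = 1 + j200 → |·| ≈ 200, ∠ ≈ 89.71°
pole (1 + j20000·0.005) = 1 + j100 → |·| ≈ 100, ∠ ≈ 89.43°
|G| = 20 · 10.05 / (200 · 100) ≈ 0.01005
Gain = 20 log₁₀(0.01005) ≈ -39.96 dB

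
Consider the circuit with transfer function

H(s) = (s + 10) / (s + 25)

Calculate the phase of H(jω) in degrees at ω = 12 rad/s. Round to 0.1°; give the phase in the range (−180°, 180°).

At s = jω = j12:
zero (s+10): 10 + j12 → |·| = √(10²+12²) = √244 ≈ 15.62, ∠ = arctan(12/10) ≈ 50.19°
pole (s+25): 25 + j12 → |·| = √(25²+12²) = √769 ≈ 27.731, ∠ = arctan(12/25) ≈ 25.64°
∠H = 50.19° − 25.64° = 24.55°

24.6°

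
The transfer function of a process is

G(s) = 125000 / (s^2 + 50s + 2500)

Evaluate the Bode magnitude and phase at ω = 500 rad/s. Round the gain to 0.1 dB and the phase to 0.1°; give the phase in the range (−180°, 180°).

-6.0 dB, -174.2°

At s = jω = j500:
quadratic: (j500)² + 50·j500 + 2500 = -247500 + j25000 → |·| ≈ 2.4876e+05, ∠ ≈ 174.23°
|G| = 125000 / 2.4876e+05 ≈ 0.50249
Gain = 20 log₁₀(0.50249) ≈ -5.98 dB
∠G = 0.00° − 174.23° = -174.23°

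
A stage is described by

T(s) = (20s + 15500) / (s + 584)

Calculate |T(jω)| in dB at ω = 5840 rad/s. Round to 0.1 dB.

26.1 dB

Substitute s = j5840:
Numerator: 20(j5840) + 15500 = 15500 + j116800
Denominator: (j5840) + 584 = 584 + j5840
|N| = √(15500² + 116800²) ≈ 1.1782e+05, ∠N ≈ 82.44°
|D| = √(584² + 5840²) ≈ 5869.1, ∠D ≈ 84.29°
|T| = 1.1782e+05 / 5869.1 ≈ 20.075
Gain = 20 log₁₀(20.075) ≈ 26.05 dB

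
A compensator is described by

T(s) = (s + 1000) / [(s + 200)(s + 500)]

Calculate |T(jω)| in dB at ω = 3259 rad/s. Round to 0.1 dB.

-70.0 dB

At s = jω = j3259:
zero (s+1000): 1000 + j3259 → |·| = √(1000²+3259²) = √11621081 ≈ 3409, ∠ = arctan(3259/1000) ≈ 72.94°
pole (s+200): 200 + j3259 → |·| = √(200²+3259²) = √10661081 ≈ 3265.1, ∠ = arctan(3259/200) ≈ 86.49°
pole (s+500): 500 + j3259 → |·| = √(500²+3259²) = √10871081 ≈ 3297.1, ∠ = arctan(3259/500) ≈ 81.28°
|T| = 1 · 3409 / 1.0765e+07 ≈ 0.00031667
Gain = 20 log₁₀(0.00031667) ≈ -69.99 dB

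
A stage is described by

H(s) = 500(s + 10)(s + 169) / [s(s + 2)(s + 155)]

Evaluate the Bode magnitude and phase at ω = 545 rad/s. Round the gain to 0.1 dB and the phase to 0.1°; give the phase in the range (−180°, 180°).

At s = jω = j545:
zero (s+10): 10 + j545 → |·| = √(10²+545²) = √297125 ≈ 545.09, ∠ = arctan(545/10) ≈ 88.95°
zero (s+169): 169 + j545 → |·| = √(169²+545²) = √325586 ≈ 570.6, ∠ = arctan(545/169) ≈ 72.77°
pole (s+2): 2 + j545 → |·| = √(2²+545²) = √297029 ≈ 545, ∠ = arctan(545/2) ≈ 89.79°
pole (s+155): 155 + j545 → |·| = √(155²+545²) = √321050 ≈ 566.61, ∠ = arctan(545/155) ≈ 74.12°
pole at origin: |s| = 545, ∠ = 90.00° (in denominator)
|H| = 500 · 3.1103e+05 / 1.683e+08 ≈ 0.92403
Gain = 20 log₁₀(0.92403) ≈ -0.69 dB
∠H = 161.72° − 253.91° = -92.19°

-0.7 dB, -92.2°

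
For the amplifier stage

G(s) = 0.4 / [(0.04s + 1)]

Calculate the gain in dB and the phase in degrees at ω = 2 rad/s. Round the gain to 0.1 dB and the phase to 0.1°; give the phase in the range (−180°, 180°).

-8.0 dB, -4.6°

At ω = 2 rad/s:
pole (1 + j2·0.04) = 1 + j0.08 → |·| ≈ 1.0032, ∠ ≈ 4.57°
|G| = 0.4 · 1 / (1.0032) ≈ 0.39872
Gain = 20 log₁₀(0.39872) ≈ -7.99 dB
∠G = (0°) − (4.57°) = -4.57°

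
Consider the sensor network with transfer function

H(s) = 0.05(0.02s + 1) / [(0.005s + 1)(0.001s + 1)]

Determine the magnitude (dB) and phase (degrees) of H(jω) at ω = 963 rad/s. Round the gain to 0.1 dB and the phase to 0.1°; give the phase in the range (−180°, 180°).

-17.0 dB, -35.2°

At ω = 963 rad/s:
zero (1 + j963·0.02) = 1 + j19.26 → |·| ≈ 19.286, ∠ ≈ 87.03°
pole (1 + j963·0.005) = 1 + j4.815 → |·| ≈ 4.9177, ∠ ≈ 78.27°
pole (1 + j963·0.001) = 1 + j0.963 → |·| ≈ 1.3883, ∠ ≈ 43.92°
|H| = 0.05 · 19.286 / (4.9177 · 1.3883) ≈ 0.14124
Gain = 20 log₁₀(0.14124) ≈ -17.00 dB
∠H = (87.03°) − (78.27° + 43.92°) = -35.16°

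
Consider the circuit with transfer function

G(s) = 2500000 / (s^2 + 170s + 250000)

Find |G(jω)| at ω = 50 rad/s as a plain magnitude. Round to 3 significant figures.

At s = jω = j50:
quadratic: (j50)² + 170·j50 + 250000 = 247500 + j8500 → |·| ≈ 2.4765e+05, ∠ ≈ 1.97°
|G| = 2500000 / 2.4765e+05 ≈ 10.095

10.1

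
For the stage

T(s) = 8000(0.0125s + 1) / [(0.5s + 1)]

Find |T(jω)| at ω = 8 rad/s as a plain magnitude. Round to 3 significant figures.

At ω = 8 rad/s:
zero (1 + j8·0.0125) = 1 + j0.1 → |·| ≈ 1.005, ∠ ≈ 5.71°
pole (1 + j8·0.5) = 1 + j4 → |·| ≈ 4.1231, ∠ ≈ 75.96°
|T| = 8000 · 1.005 / (4.1231) ≈ 1950

1.95e+03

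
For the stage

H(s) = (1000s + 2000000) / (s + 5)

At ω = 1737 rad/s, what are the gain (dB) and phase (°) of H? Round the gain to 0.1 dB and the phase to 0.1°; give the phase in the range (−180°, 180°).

Substitute s = j1737:
Numerator: 1000(j1737) + 2000000 = 2000000 + j1737000
Denominator: (j1737) + 5 = 5 + j1737
|N| = √(2000000² + 1737000²) ≈ 2.649e+06, ∠N ≈ 40.97°
|D| = √(5² + 1737²) ≈ 1737, ∠D ≈ 89.84°
|H| = 2.649e+06 / 1737 ≈ 1525
Gain = 20 log₁₀(1525) ≈ 63.67 dB
∠H = 40.97° − 89.84° = -48.87°

63.7 dB, -48.9°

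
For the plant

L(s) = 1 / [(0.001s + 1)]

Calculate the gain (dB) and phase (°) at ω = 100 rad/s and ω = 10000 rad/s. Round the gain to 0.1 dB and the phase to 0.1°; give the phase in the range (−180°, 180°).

At ω = 100 rad/s:
pole (1 + j100·0.001) = 1 + j0.1 → |·| ≈ 1.005, ∠ ≈ 5.71°
|L| = 1 · 1 / (1.005) ≈ 0.99502
Gain = 20 log₁₀(0.99502) ≈ -0.04 dB
∠L = (0°) − (5.71°) = -5.71°

At ω = 10000 rad/s:
pole (1 + j10000·0.001) = 1 + j10 → |·| ≈ 10.05, ∠ ≈ 84.29°
|L| = 1 · 1 / (10.05) ≈ 0.099502
Gain = 20 log₁₀(0.099502) ≈ -20.04 dB
∠L = (0°) − (84.29°) = -84.29°

ω = 100: -0.0 dB, -5.7°; ω = 10000: -20.0 dB, -84.3°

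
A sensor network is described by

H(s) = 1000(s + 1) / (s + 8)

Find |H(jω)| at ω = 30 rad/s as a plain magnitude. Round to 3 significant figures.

967

At s = jω = j30:
zero (s+1): 1 + j30 → |·| = √(1²+30²) = √901 ≈ 30.017, ∠ = arctan(30/1) ≈ 88.09°
pole (s+8): 8 + j30 → |·| = √(8²+30²) = √964 ≈ 31.048, ∠ = arctan(30/8) ≈ 75.07°
|H| = 1000 · 30.017 / 31.048 ≈ 966.79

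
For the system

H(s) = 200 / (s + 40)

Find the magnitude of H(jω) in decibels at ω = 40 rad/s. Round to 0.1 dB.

At s = jω = j40:
pole (s+40): 40 + j40 → |·| = √(40²+40²) = √3200 ≈ 56.569, ∠ = arctan(40/40) ≈ 45.00°
|H| = 200 / 56.569 ≈ 3.5355
Gain = 20 log₁₀(3.5355) ≈ 10.97 dB

11.0 dB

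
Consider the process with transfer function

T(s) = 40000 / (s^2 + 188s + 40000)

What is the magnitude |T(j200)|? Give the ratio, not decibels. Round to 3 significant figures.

At s = jω = j200:
quadratic: (j200)² + 188·j200 + 40000 = 0 + j37600 → |·| ≈ 37600, ∠ ≈ 90.00°
|T| = 40000 / 37600 ≈ 1.0638

1.06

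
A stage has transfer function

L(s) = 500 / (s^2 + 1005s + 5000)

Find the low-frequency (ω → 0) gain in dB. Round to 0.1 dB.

L(0) = 500 / 5000 = 0.1
20 log₁₀(0.1) ≈ -20.00 dB

-20.0 dB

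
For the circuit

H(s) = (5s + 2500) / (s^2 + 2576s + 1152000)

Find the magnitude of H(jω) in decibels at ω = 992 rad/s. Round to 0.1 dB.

-53.3 dB

Substitute s = j992:
Numerator: 5(j992) + 2500 = 2500 + j4960
Denominator: (j992)^2 + 2576(j992) + 1152000 = 167936 + j2555392
|N| = √(2500² + 4960²) ≈ 5554.4, ∠N ≈ 63.25°
|D| = √(167936² + 2555392²) ≈ 2.5609e+06, ∠D ≈ 86.24°
|H| = 5554.4 / 2.5609e+06 ≈ 0.0021689
Gain = 20 log₁₀(0.0021689) ≈ -53.28 dB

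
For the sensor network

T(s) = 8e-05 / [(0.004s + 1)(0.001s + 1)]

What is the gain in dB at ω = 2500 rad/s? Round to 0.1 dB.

-110.6 dB

At ω = 2500 rad/s:
pole (1 + j2500·0.004) = 1 + j10 → |·| ≈ 10.05, ∠ ≈ 84.29°
pole (1 + j2500·0.001) = 1 + j2.5 → |·| ≈ 2.6926, ∠ ≈ 68.20°
|T| = 8e-05 · 1 / (10.05 · 2.6926) ≈ 2.9563e-06
Gain = 20 log₁₀(2.9563e-06) ≈ -110.59 dB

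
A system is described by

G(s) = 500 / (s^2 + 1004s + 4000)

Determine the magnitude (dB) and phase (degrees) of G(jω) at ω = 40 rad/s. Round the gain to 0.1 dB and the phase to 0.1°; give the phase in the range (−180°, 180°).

Substitute s = j40:
Numerator: 500 = 500 + j0
Denominator: (j40)^2 + 1004(j40) + 4000 = 2400 + j40160
|N| = √(500² + 0²) ≈ 500, ∠N ≈ 0.00°
|D| = √(2400² + 40160²) ≈ 40232, ∠D ≈ 86.58°
|G| = 500 / 40232 ≈ 0.012428
Gain = 20 log₁₀(0.012428) ≈ -38.11 dB
∠G = 0.00° − 86.58° = -86.58°

-38.1 dB, -86.6°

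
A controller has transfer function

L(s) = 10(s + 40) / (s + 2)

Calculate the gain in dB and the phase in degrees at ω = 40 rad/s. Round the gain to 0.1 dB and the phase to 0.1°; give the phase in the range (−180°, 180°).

23.0 dB, -42.1°

At s = jω = j40:
zero (s+40): 40 + j40 → |·| = √(40²+40²) = √3200 ≈ 56.569, ∠ = arctan(40/40) ≈ 45.00°
pole (s+2): 2 + j40 → |·| = √(2²+40²) = √1604 ≈ 40.05, ∠ = arctan(40/2) ≈ 87.14°
|L| = 10 · 56.569 / 40.05 ≈ 14.125
Gain = 20 log₁₀(14.125) ≈ 23.00 dB
∠L = 45.00° − 87.14° = -42.14°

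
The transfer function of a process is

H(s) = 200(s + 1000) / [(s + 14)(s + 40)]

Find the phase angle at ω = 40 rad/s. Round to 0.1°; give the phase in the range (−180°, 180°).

-113.4°

At s = jω = j40:
zero (s+1000): 1000 + j40 → |·| = √(1000²+40²) = √1001600 ≈ 1000.8, ∠ = arctan(40/1000) ≈ 2.29°
pole (s+14): 14 + j40 → |·| = √(14²+40²) = √1796 ≈ 42.379, ∠ = arctan(40/14) ≈ 70.71°
pole (s+40): 40 + j40 → |·| = √(40²+40²) = √3200 ≈ 56.569, ∠ = arctan(40/40) ≈ 45.00°
∠H = 2.29° − 115.71° = -113.42°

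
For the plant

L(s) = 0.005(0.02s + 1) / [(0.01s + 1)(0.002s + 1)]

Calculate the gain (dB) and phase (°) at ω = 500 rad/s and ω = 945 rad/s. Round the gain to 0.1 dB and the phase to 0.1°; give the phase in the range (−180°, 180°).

At ω = 500 rad/s:
zero (1 + j500·0.02) = 1 + j10 → |·| ≈ 10.05, ∠ ≈ 84.29°
pole (1 + j500·0.01) = 1 + j5 → |·| ≈ 5.099, ∠ ≈ 78.69°
pole (1 + j500·0.002) = 1 + j1 → |·| ≈ 1.4142, ∠ ≈ 45.00°
|L| = 0.005 · 10.05 / (5.099 · 1.4142) ≈ 0.0069685
Gain = 20 log₁₀(0.0069685) ≈ -43.14 dB
∠L = (84.29°) − (78.69° + 45.00°) = -39.40°

At ω = 945 rad/s:
zero (1 + j945·0.02) = 1 + j18.9 → |·| ≈ 18.926, ∠ ≈ 86.97°
pole (1 + j945·0.01) = 1 + j9.45 → |·| ≈ 9.5028, ∠ ≈ 83.96°
pole (1 + j945·0.002) = 1 + j1.89 → |·| ≈ 2.1382, ∠ ≈ 62.12°
|L| = 0.005 · 18.926 / (9.5028 · 2.1382) ≈ 0.0046572
Gain = 20 log₁₀(0.0046572) ≈ -46.64 dB
∠L = (86.97°) − (83.96° + 62.12°) = -59.11°

ω = 500: -43.1 dB, -39.4°; ω = 945: -46.6 dB, -59.1°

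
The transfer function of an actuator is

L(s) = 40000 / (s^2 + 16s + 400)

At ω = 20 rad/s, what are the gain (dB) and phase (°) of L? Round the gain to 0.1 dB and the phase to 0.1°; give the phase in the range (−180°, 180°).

41.9 dB, -90.0°

At s = jω = j20:
quadratic: (j20)² + 16·j20 + 400 = 0 + j320 → |·| ≈ 320, ∠ ≈ 90.00°
|L| = 40000 / 320 ≈ 125
Gain = 20 log₁₀(125) ≈ 41.94 dB
∠L = 0.00° − 90.00° = -90.00°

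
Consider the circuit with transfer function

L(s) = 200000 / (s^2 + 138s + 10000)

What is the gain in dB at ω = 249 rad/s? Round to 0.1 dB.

10.1 dB

At s = jω = j249:
quadratic: (j249)² + 138·j249 + 10000 = -52001 + j34362 → |·| ≈ 62329, ∠ ≈ 146.54°
|L| = 200000 / 62329 ≈ 3.2088
Gain = 20 log₁₀(3.2088) ≈ 10.13 dB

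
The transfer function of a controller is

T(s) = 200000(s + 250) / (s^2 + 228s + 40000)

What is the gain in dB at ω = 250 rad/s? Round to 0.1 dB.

At s = jω = j250:
zero (s+250): 250 + j250 → |·| = √(250²+250²) = √125000 ≈ 353.55, ∠ = arctan(250/250) ≈ 45.00°
quadratic: (j250)² + 228·j250 + 40000 = -22500 + j57000 → |·| ≈ 61280, ∠ ≈ 111.54°
|T| = 200000 · 353.55 / 61280 ≈ 1153.9
Gain = 20 log₁₀(1153.9) ≈ 61.24 dB

61.2 dB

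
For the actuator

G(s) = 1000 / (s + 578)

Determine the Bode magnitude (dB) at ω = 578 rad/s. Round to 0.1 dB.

At s = jω = j578:
pole (s+578): 578 + j578 → |·| = √(578²+578²) = √668168 ≈ 817.42, ∠ = arctan(578/578) ≈ 45.00°
|G| = 1000 / 817.42 ≈ 1.2234
Gain = 20 log₁₀(1.2234) ≈ 1.75 dB

1.8 dB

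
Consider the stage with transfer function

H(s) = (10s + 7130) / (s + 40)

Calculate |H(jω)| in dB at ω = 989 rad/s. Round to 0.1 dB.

Substitute s = j989:
Numerator: 10(j989) + 7130 = 7130 + j9890
Denominator: (j989) + 40 = 40 + j989
|N| = √(7130² + 9890²) ≈ 12192, ∠N ≈ 54.21°
|D| = √(40² + 989²) ≈ 989.81, ∠D ≈ 87.68°
|H| = 12192 / 989.81 ≈ 12.318
Gain = 20 log₁₀(12.318) ≈ 21.81 dB

21.8 dB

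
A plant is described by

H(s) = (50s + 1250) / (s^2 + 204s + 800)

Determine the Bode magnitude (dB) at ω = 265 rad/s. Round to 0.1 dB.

Substitute s = j265:
Numerator: 50(j265) + 1250 = 1250 + j13250
Denominator: (j265)^2 + 204(j265) + 800 = -69425 + j54060
|N| = √(1250² + 13250²) ≈ 13309, ∠N ≈ 84.61°
|D| = √(69425² + 54060²) ≈ 87990, ∠D ≈ 142.09°
|H| = 13309 / 87990 ≈ 0.15126
Gain = 20 log₁₀(0.15126) ≈ -16.41 dB

-16.4 dB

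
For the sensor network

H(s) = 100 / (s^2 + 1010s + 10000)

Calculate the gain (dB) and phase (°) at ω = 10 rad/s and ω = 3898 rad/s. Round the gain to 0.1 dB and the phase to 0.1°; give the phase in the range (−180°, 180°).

Substitute s = j10:
Numerator: 100 = 100 + j0
Denominator: (j10)^2 + 1010(j10) + 10000 = 9900 + j10100
|N| = √(100² + 0²) ≈ 100, ∠N ≈ 0.00°
|D| = √(9900² + 10100²) ≈ 14143, ∠D ≈ 45.57°
|H| = 100 / 14143 ≈ 0.0070706
Gain = 20 log₁₀(0.0070706) ≈ -43.01 dB
∠H = 0.00° − 45.57° = -45.57°

Substitute s = j3898:
Numerator: 100 = 100 + j0
Denominator: (j3898)^2 + 1010(j3898) + 10000 = -15184404 + j3936980
|N| = √(100² + 0²) ≈ 100, ∠N ≈ 0.00°
|D| = √(15184404² + 3936980²) ≈ 1.5686e+07, ∠D ≈ 165.46°
|H| = 100 / 1.5686e+07 ≈ 6.3751e-06
Gain = 20 log₁₀(6.3751e-06) ≈ -103.91 dB
∠H = 0.00° − 165.46° = -165.46°

ω = 10: -43.0 dB, -45.6°; ω = 3898: -103.9 dB, -165.5°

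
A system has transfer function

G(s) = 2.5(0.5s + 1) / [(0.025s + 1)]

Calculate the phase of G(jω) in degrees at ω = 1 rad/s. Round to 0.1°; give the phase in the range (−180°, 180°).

25.1°

At ω = 1 rad/s:
zero (1 + j1·0.5) = 1 + j0.5 → |·| ≈ 1.118, ∠ ≈ 26.57°
pole (1 + j1·0.025) = 1 + j0.025 → |·| ≈ 1.0003, ∠ ≈ 1.43°
∠G = (26.57°) − (1.43°) = 25.14°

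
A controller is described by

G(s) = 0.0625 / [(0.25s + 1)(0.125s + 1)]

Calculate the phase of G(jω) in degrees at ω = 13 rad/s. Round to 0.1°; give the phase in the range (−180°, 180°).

-131.3°

At ω = 13 rad/s:
pole (1 + j13·0.25) = 1 + j3.25 → |·| ≈ 3.4004, ∠ ≈ 72.90°
pole (1 + j13·0.125) = 1 + j1.625 → |·| ≈ 1.908, ∠ ≈ 58.39°
∠G = (0°) − (72.90° + 58.39°) = -131.29°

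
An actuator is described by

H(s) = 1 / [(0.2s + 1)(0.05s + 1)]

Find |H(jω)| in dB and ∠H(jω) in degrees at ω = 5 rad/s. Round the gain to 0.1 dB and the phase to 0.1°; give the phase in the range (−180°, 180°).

At ω = 5 rad/s:
pole (1 + j5·0.2) = 1 + j1 → |·| ≈ 1.4142, ∠ ≈ 45.00°
pole (1 + j5·0.05) = 1 + j0.25 → |·| ≈ 1.0308, ∠ ≈ 14.04°
|H| = 1 · 1 / (1.4142 · 1.0308) ≈ 0.68599
Gain = 20 log₁₀(0.68599) ≈ -3.27 dB
∠H = (0°) − (45.00° + 14.04°) = -59.04°

-3.3 dB, -59.0°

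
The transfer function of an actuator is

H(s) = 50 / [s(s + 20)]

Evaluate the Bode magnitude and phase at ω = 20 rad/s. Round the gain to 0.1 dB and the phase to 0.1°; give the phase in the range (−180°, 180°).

At s = jω = j20:
pole (s+20): 20 + j20 → |·| = √(20²+20²) = √800 ≈ 28.284, ∠ = arctan(20/20) ≈ 45.00°
pole at origin: |s| = 20, ∠ = 90.00° (in denominator)
|H| = 50 / 565.68 ≈ 0.088389
Gain = 20 log₁₀(0.088389) ≈ -21.07 dB
∠H = 0.00° − 135.00° = -135.00°

-21.1 dB, -135.0°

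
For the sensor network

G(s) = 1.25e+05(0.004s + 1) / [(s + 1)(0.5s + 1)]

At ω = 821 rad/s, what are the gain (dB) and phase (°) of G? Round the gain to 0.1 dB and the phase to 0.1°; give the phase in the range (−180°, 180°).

At ω = 821 rad/s:
zero (1 + j821·0.004) = 1 + j3.284 → |·| ≈ 3.4329, ∠ ≈ 73.06°
pole (1 + j821·1) = 1 + j821 → |·| ≈ 821, ∠ ≈ 89.93°
pole (1 + j821·0.5) = 1 + j410.5 → |·| ≈ 410.5, ∠ ≈ 89.86°
|G| = 1.25e+05 · 3.4329 / (821 · 410.5) ≈ 1.2733
Gain = 20 log₁₀(1.2733) ≈ 2.10 dB
∠G = (73.06°) − (89.93° + 89.86°) = -106.73°

2.1 dB, -106.7°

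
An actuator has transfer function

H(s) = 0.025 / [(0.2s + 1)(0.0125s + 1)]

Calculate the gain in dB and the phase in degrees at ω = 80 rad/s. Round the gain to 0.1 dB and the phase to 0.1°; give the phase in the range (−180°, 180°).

-59.2 dB, -131.4°

At ω = 80 rad/s:
pole (1 + j80·0.2) = 1 + j16 → |·| ≈ 16.031, ∠ ≈ 86.42°
pole (1 + j80·0.0125) = 1 + j1 → |·| ≈ 1.4142, ∠ ≈ 45.00°
|H| = 0.025 · 1 / (16.031 · 1.4142) ≈ 0.0011027
Gain = 20 log₁₀(0.0011027) ≈ -59.15 dB
∠H = (0°) − (86.42° + 45.00°) = -131.42°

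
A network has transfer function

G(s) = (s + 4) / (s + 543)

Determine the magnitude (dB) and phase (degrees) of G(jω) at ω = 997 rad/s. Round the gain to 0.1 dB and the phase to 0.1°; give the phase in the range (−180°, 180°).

Substitute s = j997:
Numerator: (j997) + 4 = 4 + j997
Denominator: (j997) + 543 = 543 + j997
|N| = √(4² + 997²) ≈ 997.01, ∠N ≈ 89.77°
|D| = √(543² + 997²) ≈ 1135.3, ∠D ≈ 61.43°
|G| = 997.01 / 1135.3 ≈ 0.87819
Gain = 20 log₁₀(0.87819) ≈ -1.13 dB
∠G = 89.77° − 61.43° = 28.34°

-1.1 dB, 28.3°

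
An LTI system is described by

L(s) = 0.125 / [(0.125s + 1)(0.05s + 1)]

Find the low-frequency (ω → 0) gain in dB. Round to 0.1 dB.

L(0) = 0.125 · 1 / 1 = 0.125
20 log₁₀(0.125) ≈ -18.06 dB

-18.1 dB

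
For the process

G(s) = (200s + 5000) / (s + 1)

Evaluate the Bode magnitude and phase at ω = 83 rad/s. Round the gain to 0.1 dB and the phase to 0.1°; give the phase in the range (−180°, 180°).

46.4 dB, -16.1°

Substitute s = j83:
Numerator: 200(j83) + 5000 = 5000 + j16600
Denominator: (j83) + 1 = 1 + j83
|N| = √(5000² + 16600²) ≈ 17337, ∠N ≈ 73.24°
|D| = √(1² + 83²) ≈ 83.006, ∠D ≈ 89.31°
|G| = 17337 / 83.006 ≈ 208.86
Gain = 20 log₁₀(208.86) ≈ 46.40 dB
∠G = 73.24° − 89.31° = -16.07°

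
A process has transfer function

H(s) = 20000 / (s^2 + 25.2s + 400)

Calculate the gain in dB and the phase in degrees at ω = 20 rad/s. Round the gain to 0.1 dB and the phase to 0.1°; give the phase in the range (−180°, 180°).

At s = jω = j20:
quadratic: (j20)² + 25.2·j20 + 400 = 0 + j504 → |·| ≈ 504, ∠ ≈ 90.00°
|H| = 20000 / 504 ≈ 39.683
Gain = 20 log₁₀(39.683) ≈ 31.97 dB
∠H = 0.00° − 90.00° = -90.00°

32.0 dB, -90.0°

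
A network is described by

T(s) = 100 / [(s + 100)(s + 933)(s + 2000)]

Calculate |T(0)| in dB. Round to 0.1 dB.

T(0) = 100 / (100·933·2000) ≈ 5.3591e-07
20 log₁₀(5.3591e-07) ≈ -125.42 dB

-125.4 dB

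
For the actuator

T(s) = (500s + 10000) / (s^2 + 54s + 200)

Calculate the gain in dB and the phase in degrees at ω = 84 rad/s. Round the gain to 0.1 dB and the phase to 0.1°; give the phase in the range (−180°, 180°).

14.4 dB, -69.9°

Substitute s = j84:
Numerator: 500(j84) + 10000 = 10000 + j42000
Denominator: (j84)^2 + 54(j84) + 200 = -6856 + j4536
|N| = √(10000² + 42000²) ≈ 43174, ∠N ≈ 76.61°
|D| = √(6856² + 4536²) ≈ 8220.7, ∠D ≈ 146.51°
|T| = 43174 / 8220.7 ≈ 5.2519
Gain = 20 log₁₀(5.2519) ≈ 14.41 dB
∠T = 76.61° − 146.51° = -69.90°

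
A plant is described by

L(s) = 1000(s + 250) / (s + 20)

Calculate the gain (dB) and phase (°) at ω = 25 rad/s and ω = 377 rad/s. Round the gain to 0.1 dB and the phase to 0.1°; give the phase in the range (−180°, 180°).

At s = jω = j25:
zero (s+250): 250 + j25 → |·| = √(250²+25²) = √63125 ≈ 251.25, ∠ = arctan(25/250) ≈ 5.71°
pole (s+20): 20 + j25 → |·| = √(20²+25²) = √1025 ≈ 32.016, ∠ = arctan(25/20) ≈ 51.34°
|L| = 1000 · 251.25 / 32.016 ≈ 7847.6
Gain = 20 log₁₀(7847.6) ≈ 77.89 dB
∠L = 5.71° − 51.34° = -45.63°

At s = jω = j377:
zero (s+250): 250 + j377 → |·| = √(250²+377²) = √204629 ≈ 452.36, ∠ = arctan(377/250) ≈ 56.45°
pole (s+20): 20 + j377 → |·| = √(20²+377²) = √142529 ≈ 377.53, ∠ = arctan(377/20) ≈ 86.96°
|L| = 1000 · 452.36 / 377.53 ≈ 1198.2
Gain = 20 log₁₀(1198.2) ≈ 61.57 dB
∠L = 56.45° − 86.96° = -30.51°

ω = 25: 77.9 dB, -45.6°; ω = 377: 61.6 dB, -30.5°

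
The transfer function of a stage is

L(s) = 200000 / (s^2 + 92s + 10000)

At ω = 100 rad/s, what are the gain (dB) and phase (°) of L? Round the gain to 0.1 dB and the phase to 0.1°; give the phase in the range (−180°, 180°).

26.7 dB, -90.0°

At s = jω = j100:
quadratic: (j100)² + 92·j100 + 10000 = 0 + j9200 → |·| ≈ 9200, ∠ ≈ 90.00°
|L| = 200000 / 9200 ≈ 21.739
Gain = 20 log₁₀(21.739) ≈ 26.74 dB
∠L = 0.00° − 90.00° = -90.00°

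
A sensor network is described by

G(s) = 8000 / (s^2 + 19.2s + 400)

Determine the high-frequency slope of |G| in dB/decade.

Each pole contributes −20 dB/decade at high frequency; each zero contributes +20 dB/decade.
Net: 0 zero(s) − 2 pole(s) → -40 dB/decade.

-40 dB/decade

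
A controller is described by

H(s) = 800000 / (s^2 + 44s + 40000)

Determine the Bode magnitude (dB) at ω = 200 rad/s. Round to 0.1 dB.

39.2 dB

At s = jω = j200:
quadratic: (j200)² + 44·j200 + 40000 = 0 + j8800 → |·| ≈ 8800, ∠ ≈ 90.00°
|H| = 800000 / 8800 ≈ 90.909
Gain = 20 log₁₀(90.909) ≈ 39.17 dB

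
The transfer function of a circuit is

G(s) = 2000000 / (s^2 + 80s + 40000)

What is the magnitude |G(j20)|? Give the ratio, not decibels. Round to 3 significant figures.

At s = jω = j20:
quadratic: (j20)² + 80·j20 + 40000 = 39600 + j1600 → |·| ≈ 39632, ∠ ≈ 2.31°
|G| = 2000000 / 39632 ≈ 50.464

50.5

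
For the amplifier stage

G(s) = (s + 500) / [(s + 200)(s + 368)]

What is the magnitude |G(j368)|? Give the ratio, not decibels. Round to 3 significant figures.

0.00285

At s = jω = j368:
zero (s+500): 500 + j368 → |·| = √(500²+368²) = √385424 ≈ 620.83, ∠ = arctan(368/500) ≈ 36.35°
pole (s+200): 200 + j368 → |·| = √(200²+368²) = √175424 ≈ 418.84, ∠ = arctan(368/200) ≈ 61.48°
pole (s+368): 368 + j368 → |·| = √(368²+368²) = √270848 ≈ 520.43, ∠ = arctan(368/368) ≈ 45.00°
|G| = 1 · 620.83 / 2.1798e+05 ≈ 0.0028481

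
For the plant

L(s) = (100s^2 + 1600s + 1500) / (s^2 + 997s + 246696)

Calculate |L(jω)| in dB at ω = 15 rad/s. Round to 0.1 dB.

Substitute s = j15:
Numerator: 100(j15)^2 + 1600(j15) + 1500 = -21000 + j24000
Denominator: (j15)^2 + 997(j15) + 246696 = 246471 + j14955
|N| = √(21000² + 24000²) ≈ 31890, ∠N ≈ 131.19°
|D| = √(246471² + 14955²) ≈ 2.4692e+05, ∠D ≈ 3.47°
|L| = 31890 / 2.4692e+05 ≈ 0.12915
Gain = 20 log₁₀(0.12915) ≈ -17.78 dB

-17.8 dB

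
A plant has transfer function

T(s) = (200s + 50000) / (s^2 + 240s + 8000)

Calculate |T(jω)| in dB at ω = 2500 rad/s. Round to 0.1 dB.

Substitute s = j2500:
Numerator: 200(j2500) + 50000 = 50000 + j500000
Denominator: (j2500)^2 + 240(j2500) + 8000 = -6242000 + j600000
|N| = √(50000² + 500000²) ≈ 5.0249e+05, ∠N ≈ 84.29°
|D| = √(6242000² + 600000²) ≈ 6.2708e+06, ∠D ≈ 174.51°
|T| = 5.0249e+05 / 6.2708e+06 ≈ 0.080132
Gain = 20 log₁₀(0.080132) ≈ -21.92 dB

-21.9 dB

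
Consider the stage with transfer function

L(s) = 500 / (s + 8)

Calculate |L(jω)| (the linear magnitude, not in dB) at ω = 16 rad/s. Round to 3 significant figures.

28.0

Substitute s = j16:
Numerator: 500 = 500 + j0
Denominator: (j16) + 8 = 8 + j16
|N| = √(500² + 0²) ≈ 500, ∠N ≈ 0.00°
|D| = √(8² + 16²) ≈ 17.889, ∠D ≈ 63.43°
|L| = 500 / 17.889 ≈ 27.95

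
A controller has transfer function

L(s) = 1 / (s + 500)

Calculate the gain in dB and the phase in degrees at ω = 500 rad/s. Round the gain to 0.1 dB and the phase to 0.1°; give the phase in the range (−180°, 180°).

-57.0 dB, -45.0°

Substitute s = j500:
Numerator: 1 = 1 + j0
Denominator: (j500) + 500 = 500 + j500
|N| = √(1² + 0²) ≈ 1, ∠N ≈ 0.00°
|D| = √(500² + 500²) ≈ 707.11, ∠D ≈ 45.00°
|L| = 1 / 707.11 ≈ 0.0014142
Gain = 20 log₁₀(0.0014142) ≈ -56.99 dB
∠L = 0.00° − 45.00° = -45.00°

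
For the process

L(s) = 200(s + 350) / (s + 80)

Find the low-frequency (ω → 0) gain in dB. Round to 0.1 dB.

L(0) = 200·350 / (80) = 875
20 log₁₀(875) ≈ 58.84 dB

58.8 dB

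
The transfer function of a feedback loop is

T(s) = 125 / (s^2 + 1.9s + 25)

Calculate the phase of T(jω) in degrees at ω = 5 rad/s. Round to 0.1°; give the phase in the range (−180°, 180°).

-90.0°

At s = jω = j5:
quadratic: (j5)² + 1.9·j5 + 25 = 0 + j9.5 → |·| ≈ 9.5, ∠ ≈ 90.00°
∠T = 0.00° − 90.00° = -90.00°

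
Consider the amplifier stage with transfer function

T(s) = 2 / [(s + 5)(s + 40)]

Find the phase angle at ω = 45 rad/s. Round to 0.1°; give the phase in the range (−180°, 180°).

At s = jω = j45:
pole (s+5): 5 + j45 → |·| = √(5²+45²) = √2050 ≈ 45.277, ∠ = arctan(45/5) ≈ 83.66°
pole (s+40): 40 + j45 → |·| = √(40²+45²) = √3625 ≈ 60.208, ∠ = arctan(45/40) ≈ 48.37°
∠T = 0.00° − 132.03° = -132.03°

-132.0°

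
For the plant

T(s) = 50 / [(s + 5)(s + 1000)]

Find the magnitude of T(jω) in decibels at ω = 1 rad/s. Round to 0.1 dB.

At s = jω = j1:
pole (s+5): 5 + j1 → |·| = √(5²+1²) = √26 ≈ 5.099, ∠ = arctan(1/5) ≈ 11.31°
pole (s+1000): 1000 + j1 → |·| = √(1000²+1²) = √1000001 ≈ 1000, ∠ = arctan(1/1000) ≈ 0.06°
|T| = 50 / 5099 ≈ 0.0098058
Gain = 20 log₁₀(0.0098058) ≈ -40.17 dB

-40.2 dB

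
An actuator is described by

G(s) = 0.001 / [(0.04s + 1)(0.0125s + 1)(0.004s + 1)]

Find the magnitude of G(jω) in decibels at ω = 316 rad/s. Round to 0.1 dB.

-98.4 dB

At ω = 316 rad/s:
pole (1 + j316·0.04) = 1 + j12.64 → |·| ≈ 12.679, ∠ ≈ 85.48°
pole (1 + j316·0.0125) = 1 + j3.95 → |·| ≈ 4.0746, ∠ ≈ 75.79°
pole (1 + j316·0.004) = 1 + j1.264 → |·| ≈ 1.6117, ∠ ≈ 51.65°
|G| = 0.001 · 1 / (12.679 · 4.0746 · 1.6117) ≈ 1.201e-05
Gain = 20 log₁₀(1.201e-05) ≈ -98.41 dB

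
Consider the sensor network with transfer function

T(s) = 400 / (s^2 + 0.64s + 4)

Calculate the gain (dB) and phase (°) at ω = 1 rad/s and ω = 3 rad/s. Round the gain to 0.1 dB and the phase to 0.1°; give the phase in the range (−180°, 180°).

ω = 1: 42.3 dB, -12.0°; ω = 3: 37.5 dB, -159.0°

At s = jω = j1:
quadratic: (j1)² + 0.64·j1 + 4 = 3 + j0.64 → |·| ≈ 3.0675, ∠ ≈ 12.04°
|T| = 400 / 3.0675 ≈ 130.4
Gain = 20 log₁₀(130.4) ≈ 42.31 dB
∠T = 0.00° − 12.04° = -12.04°

At s = jω = j3:
quadratic: (j3)² + 0.64·j3 + 4 = -5 + j1.92 → |·| ≈ 5.356, ∠ ≈ 158.99°
|T| = 400 / 5.356 ≈ 74.683
Gain = 20 log₁₀(74.683) ≈ 37.46 dB
∠T = 0.00° − 158.99° = -158.99°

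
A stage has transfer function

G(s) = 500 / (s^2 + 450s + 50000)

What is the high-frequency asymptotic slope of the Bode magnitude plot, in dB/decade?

-40 dB/decade

Each pole contributes −20 dB/decade at high frequency; each zero contributes +20 dB/decade.
Net: 0 zero(s) − 2 pole(s) → -40 dB/decade.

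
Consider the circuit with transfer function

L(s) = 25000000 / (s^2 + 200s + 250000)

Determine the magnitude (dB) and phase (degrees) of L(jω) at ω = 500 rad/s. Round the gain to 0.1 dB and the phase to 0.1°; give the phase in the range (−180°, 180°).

At s = jω = j500:
quadratic: (j500)² + 200·j500 + 250000 = 0 + j100000 → |·| ≈ 1e+05, ∠ ≈ 90.00°
|L| = 25000000 / 1e+05 ≈ 250
Gain = 20 log₁₀(250) ≈ 47.96 dB
∠L = 0.00° − 90.00° = -90.00°

48.0 dB, -90.0°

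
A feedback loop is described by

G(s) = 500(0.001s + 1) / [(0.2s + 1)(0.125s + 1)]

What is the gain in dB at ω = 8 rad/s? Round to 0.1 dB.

45.5 dB

At ω = 8 rad/s:
zero (1 + j8·0.001) = 1 + j0.008 → |·| ≈ 1, ∠ ≈ 0.46°
pole (1 + j8·0.2) = 1 + j1.6 → |·| ≈ 1.8868, ∠ ≈ 57.99°
pole (1 + j8·0.125) = 1 + j1 → |·| ≈ 1.4142, ∠ ≈ 45.00°
|G| = 500 · 1 / (1.8868 · 1.4142) ≈ 187.38
Gain = 20 log₁₀(187.38) ≈ 45.45 dB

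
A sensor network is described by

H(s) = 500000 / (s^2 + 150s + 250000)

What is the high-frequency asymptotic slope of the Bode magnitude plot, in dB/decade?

Each pole contributes −20 dB/decade at high frequency; each zero contributes +20 dB/decade.
Net: 0 zero(s) − 2 pole(s) → -40 dB/decade.

-40 dB/decade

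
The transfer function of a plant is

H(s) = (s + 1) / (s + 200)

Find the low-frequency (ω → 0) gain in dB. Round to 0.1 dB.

H(0) = 1 / 200 = 0.005
20 log₁₀(0.005) ≈ -46.02 dB

-46.0 dB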